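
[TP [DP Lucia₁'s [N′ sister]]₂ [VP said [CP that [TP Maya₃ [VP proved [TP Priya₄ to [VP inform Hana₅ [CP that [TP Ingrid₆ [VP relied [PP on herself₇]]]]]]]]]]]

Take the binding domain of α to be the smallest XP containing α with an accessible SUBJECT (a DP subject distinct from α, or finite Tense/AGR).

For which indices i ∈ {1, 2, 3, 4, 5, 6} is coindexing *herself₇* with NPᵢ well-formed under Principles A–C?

{6}

*herself* is an anaphor, so Principle A applies: it must be bound in its binding domain.
Binding domain of *herself₇*: the embedded TP, whose subject is Ingrid₆.
*Lucia₁* does not c-command the anaphor → cannot bind it.
*[Lucia₁'s sister]₂* c-commands the anaphor but is outside its binding domain → cannot satisfy Principle A.
*Maya₃* c-commands the anaphor but is outside its binding domain → cannot satisfy Principle A.
*Priya₄* c-commands the anaphor but is outside its binding domain → cannot satisfy Principle A.
*Hana₅* c-commands the anaphor but is outside its binding domain → cannot satisfy Principle A.
*Ingrid₆* c-commands the anaphor within its binding domain → licit binder.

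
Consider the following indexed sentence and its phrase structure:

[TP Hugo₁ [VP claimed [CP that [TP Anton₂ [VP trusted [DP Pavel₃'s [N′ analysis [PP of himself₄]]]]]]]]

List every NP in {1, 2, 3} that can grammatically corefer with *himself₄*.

*himself* is an anaphor, so Principle A applies: it must be bound in its binding domain.
Binding domain of *himself₄*: the possessed DP, whose subject is Pavel₃.
*Hugo₁* c-commands the anaphor but is outside its binding domain → cannot satisfy Principle A.
*Anton₂* c-commands the anaphor but is outside its binding domain → cannot satisfy Principle A.
*Pavel₃* c-commands the anaphor within its binding domain → licit binder.

{3}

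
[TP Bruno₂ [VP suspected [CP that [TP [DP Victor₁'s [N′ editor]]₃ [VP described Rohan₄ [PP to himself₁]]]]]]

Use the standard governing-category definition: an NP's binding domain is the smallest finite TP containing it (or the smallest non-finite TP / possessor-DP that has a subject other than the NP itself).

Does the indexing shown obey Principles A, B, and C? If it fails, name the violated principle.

The two coindexed NPs are *Victor₁* and *himself₁*.
*himself₁* is an anaphor. Principle A requires it to be bound within its binding domain — the embedded TP, whose subject is [Victor₁'s editor]₃.
Within that domain it is c-commanded by *[Victor₁'s editor]₃*, *Rohan₄*, none of which share its index.
*Victor₁* does not c-command the anaphor at all.
The anaphor is unbound in its domain → Principle A violation.

Principle A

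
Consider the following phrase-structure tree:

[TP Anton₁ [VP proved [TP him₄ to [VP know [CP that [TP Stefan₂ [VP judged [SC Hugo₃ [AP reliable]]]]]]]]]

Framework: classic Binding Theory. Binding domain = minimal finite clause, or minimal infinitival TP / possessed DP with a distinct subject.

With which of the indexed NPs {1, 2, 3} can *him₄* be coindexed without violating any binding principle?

none

*him* is a pronoun, so Principle B applies: it must be free in its binding domain.
Binding domain of *him₄*: the matrix TP, whose subject is Anton₁.
*Anton₁* c-commands the pronoun within its binding domain → coindexation would violate Principle B.
*Stefan₂*: the pronoun c-commands this R-expression → coindexation would violate Principle C on *Stefan₂*.
*Hugo₃*: the pronoun c-commands this R-expression → coindexation would violate Principle C on *Hugo₃*.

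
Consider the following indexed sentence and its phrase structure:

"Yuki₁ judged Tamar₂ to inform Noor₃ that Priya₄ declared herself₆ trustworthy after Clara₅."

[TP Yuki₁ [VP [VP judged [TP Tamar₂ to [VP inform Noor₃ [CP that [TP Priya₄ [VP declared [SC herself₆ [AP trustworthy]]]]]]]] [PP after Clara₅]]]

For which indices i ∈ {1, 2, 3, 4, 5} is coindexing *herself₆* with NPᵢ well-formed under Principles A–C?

*herself* is an anaphor, so Principle A applies: it must be bound in its binding domain.
Binding domain of *herself₆*: the embedded TP, whose subject is Priya₄.
*Yuki₁* c-commands the anaphor but is outside its binding domain → cannot satisfy Principle A.
*Tamar₂* c-commands the anaphor but is outside its binding domain → cannot satisfy Principle A.
*Noor₃* c-commands the anaphor but is outside its binding domain → cannot satisfy Principle A.
*Priya₄* c-commands the anaphor within its binding domain → licit binder.
*Clara₅* does not c-command the anaphor → cannot bind it.

{4}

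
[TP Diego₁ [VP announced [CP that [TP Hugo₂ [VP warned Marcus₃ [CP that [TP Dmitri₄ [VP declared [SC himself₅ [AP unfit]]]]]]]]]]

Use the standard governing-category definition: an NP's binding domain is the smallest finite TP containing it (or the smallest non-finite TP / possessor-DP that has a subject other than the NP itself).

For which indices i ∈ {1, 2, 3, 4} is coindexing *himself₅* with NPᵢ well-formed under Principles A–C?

*himself* is an anaphor, so Principle A applies: it must be bound in its binding domain.
Binding domain of *himself₅*: the embedded TP, whose subject is Dmitri₄.
*Diego₁* c-commands the anaphor but is outside its binding domain → cannot satisfy Principle A.
*Hugo₂* c-commands the anaphor but is outside its binding domain → cannot satisfy Principle A.
*Marcus₃* c-commands the anaphor but is outside its binding domain → cannot satisfy Principle A.
*Dmitri₄* c-commands the anaphor within its binding domain → licit binder.

{4}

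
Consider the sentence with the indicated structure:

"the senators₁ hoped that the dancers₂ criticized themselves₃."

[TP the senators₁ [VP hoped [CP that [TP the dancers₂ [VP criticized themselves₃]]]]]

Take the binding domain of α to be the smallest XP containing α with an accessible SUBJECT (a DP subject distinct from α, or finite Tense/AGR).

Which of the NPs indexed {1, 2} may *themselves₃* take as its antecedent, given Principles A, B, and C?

*themselves* is an anaphor, so Principle A applies: it must be bound in its binding domain.
Binding domain of *themselves₃*: the embedded TP, whose subject is the dancers₂.
*the senators₁* c-commands the anaphor but is outside its binding domain → cannot satisfy Principle A.
*the dancers₂* c-commands the anaphor within its binding domain → licit binder.

{2}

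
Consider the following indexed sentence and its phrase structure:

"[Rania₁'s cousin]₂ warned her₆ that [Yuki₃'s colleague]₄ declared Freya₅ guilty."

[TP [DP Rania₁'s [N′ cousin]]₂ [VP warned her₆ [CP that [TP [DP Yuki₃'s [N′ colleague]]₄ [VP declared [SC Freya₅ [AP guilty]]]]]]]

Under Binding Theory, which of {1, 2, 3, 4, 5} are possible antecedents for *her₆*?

{1}

*her* is a pronoun, so Principle B applies: it must be free in its binding domain.
Binding domain of *her₆*: the matrix TP, whose subject is [Rania₁'s cousin]₂.
*Rania₁* and the pronoun do not c-command one another → neither Principle B nor Principle C is at stake; coindexation permitted.
*[Rania₁'s cousin]₂* c-commands the pronoun within its binding domain → coindexation would violate Principle B.
*Yuki₃*: the pronoun c-commands this R-expression → coindexation would violate Principle C on *Yuki₃*.
*[Yuki₃'s colleague]₄*: the pronoun c-commands this R-expression → coindexation would violate Principle C on *[Yuki₃'s colleague]₄*.
*Freya₅*: the pronoun c-commands this R-expression → coindexation would violate Principle C on *Freya₅*.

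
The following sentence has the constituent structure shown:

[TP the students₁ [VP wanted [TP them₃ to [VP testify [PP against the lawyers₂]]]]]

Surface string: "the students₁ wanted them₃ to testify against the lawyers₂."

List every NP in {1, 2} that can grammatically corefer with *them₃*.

*them* is a pronoun, so Principle B applies: it must be free in its binding domain.
Binding domain of *them₃*: the matrix TP, whose subject is the students₁.
*the students₁* c-commands the pronoun within its binding domain → coindexation would violate Principle B.
*the lawyers₂*: the pronoun c-commands this R-expression → coindexation would violate Principle C on *the lawyers₂*.

none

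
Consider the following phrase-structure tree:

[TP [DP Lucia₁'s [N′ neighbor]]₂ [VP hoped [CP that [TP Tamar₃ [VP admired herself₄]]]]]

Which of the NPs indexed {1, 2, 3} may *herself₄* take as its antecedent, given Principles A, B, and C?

{3}

*herself* is an anaphor, so Principle A applies: it must be bound in its binding domain.
Binding domain of *herself₄*: the embedded TP, whose subject is Tamar₃.
*Lucia₁* does not c-command the anaphor → cannot bind it.
*[Lucia₁'s neighbor]₂* c-commands the anaphor but is outside its binding domain → cannot satisfy Principle A.
*Tamar₃* c-commands the anaphor within its binding domain → licit binder.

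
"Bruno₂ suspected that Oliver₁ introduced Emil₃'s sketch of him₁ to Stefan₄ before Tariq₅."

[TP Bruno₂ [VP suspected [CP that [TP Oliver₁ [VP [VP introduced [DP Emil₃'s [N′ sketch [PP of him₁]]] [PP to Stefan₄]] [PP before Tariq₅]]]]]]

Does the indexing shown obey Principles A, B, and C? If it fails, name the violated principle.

The two coindexed NPs are *Oliver₁* and *him₁*.
*him₁* is a pronoun; its binding domain is the possessed DP, whose subject is Emil₃. Within that domain it is c-commanded only by *Emil₃*, which carries a different index — the pronoun is free locally, so Principle B holds.
*Oliver₁* is an R-expression; *him₁* does not c-command it, and no other NP shares its index, so Principle C is satisfied.
All principles are respected.

grammatical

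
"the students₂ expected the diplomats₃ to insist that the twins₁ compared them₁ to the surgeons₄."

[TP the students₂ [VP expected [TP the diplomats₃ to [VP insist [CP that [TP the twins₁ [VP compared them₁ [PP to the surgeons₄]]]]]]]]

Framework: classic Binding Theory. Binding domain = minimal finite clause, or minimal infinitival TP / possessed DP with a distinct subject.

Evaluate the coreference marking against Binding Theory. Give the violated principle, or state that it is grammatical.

The two coindexed NPs are *the twins₁* and *them₁*.
*them₁* is a pronoun. Its binding domain is the embedded TP, whose subject is the twins₁.
*the twins₁* c-commands it within that domain and carries the same index.
The pronoun is locally bound → Principle B violation.

Principle B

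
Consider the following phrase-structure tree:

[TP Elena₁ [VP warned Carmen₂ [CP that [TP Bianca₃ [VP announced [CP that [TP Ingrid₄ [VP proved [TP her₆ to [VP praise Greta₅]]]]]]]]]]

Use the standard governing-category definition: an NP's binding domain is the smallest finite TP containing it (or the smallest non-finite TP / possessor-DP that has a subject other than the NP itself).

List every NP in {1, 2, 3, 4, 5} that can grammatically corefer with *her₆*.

*her* is a pronoun, so Principle B applies: it must be free in its binding domain.
Binding domain of *her₆*: the embedded TP, whose subject is Ingrid₄.
*Elena₁* c-commands the pronoun but from outside its binding domain, and is not c-commanded by it → coindexation permitted.
*Carmen₂* c-commands the pronoun but from outside its binding domain, and is not c-commanded by it → coindexation permitted.
*Bianca₃* c-commands the pronoun but from outside its binding domain, and is not c-commanded by it → coindexation permitted.
*Ingrid₄* c-commands the pronoun within its binding domain → coindexation would violate Principle B.
*Greta₅*: the pronoun c-commands this R-expression → coindexation would violate Principle C on *Greta₅*.

{1, 2, 3}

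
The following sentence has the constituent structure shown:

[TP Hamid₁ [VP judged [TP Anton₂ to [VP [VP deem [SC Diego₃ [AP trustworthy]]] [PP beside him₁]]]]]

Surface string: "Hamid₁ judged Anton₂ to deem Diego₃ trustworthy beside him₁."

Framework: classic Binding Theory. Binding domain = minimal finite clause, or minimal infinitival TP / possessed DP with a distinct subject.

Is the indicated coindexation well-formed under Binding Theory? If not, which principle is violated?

The two coindexed NPs are *Hamid₁* and *him₁*.
*him₁* is a pronoun; its binding domain is the embedded TP, whose subject is Anton₂. Within that domain it is c-commanded only by *Anton₂*, which carries a different index — the pronoun is free locally, so Principle B holds.
*Hamid₁* is an R-expression; *him₁* does not c-command it, and no other NP shares its index, so Principle C is satisfied.
All principles are respected.

grammatical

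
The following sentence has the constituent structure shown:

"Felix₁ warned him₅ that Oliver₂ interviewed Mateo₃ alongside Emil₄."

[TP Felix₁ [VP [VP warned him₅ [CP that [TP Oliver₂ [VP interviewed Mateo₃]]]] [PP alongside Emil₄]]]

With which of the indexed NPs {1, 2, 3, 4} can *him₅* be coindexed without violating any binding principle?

{4}

*him* is a pronoun, so Principle B applies: it must be free in its binding domain.
Binding domain of *him₅*: the matrix TP, whose subject is Felix₁.
*Felix₁* c-commands the pronoun within its binding domain → coindexation would violate Principle B.
*Oliver₂*: the pronoun c-commands this R-expression → coindexation would violate Principle C on *Oliver₂*.
*Mateo₃*: the pronoun c-commands this R-expression → coindexation would violate Principle C on *Mateo₃*.
*Emil₄* and the pronoun do not c-command one another → neither Principle B nor Principle C is at stake; coindexation permitted.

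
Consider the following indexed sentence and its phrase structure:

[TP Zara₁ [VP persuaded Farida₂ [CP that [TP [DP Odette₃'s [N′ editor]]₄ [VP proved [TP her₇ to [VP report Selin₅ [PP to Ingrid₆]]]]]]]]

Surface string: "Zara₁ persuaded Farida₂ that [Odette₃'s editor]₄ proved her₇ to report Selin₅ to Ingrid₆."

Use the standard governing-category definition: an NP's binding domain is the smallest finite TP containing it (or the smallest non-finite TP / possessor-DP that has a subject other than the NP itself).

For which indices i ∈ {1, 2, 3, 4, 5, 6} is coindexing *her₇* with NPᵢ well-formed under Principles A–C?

*her* is a pronoun, so Principle B applies: it must be free in its binding domain.
Binding domain of *her₇*: the embedded TP, whose subject is [Odette₃'s editor]₄.
*Zara₁* c-commands the pronoun but from outside its binding domain, and is not c-commanded by it → coindexation permitted.
*Farida₂* c-commands the pronoun but from outside its binding domain, and is not c-commanded by it → coindexation permitted.
*Odette₃* and the pronoun do not c-command one another → neither Principle B nor Principle C is at stake; coindexation permitted.
*[Odette₃'s editor]₄* c-commands the pronoun within its binding domain → coindexation would violate Principle B.
*Selin₅*: the pronoun c-commands this R-expression → coindexation would violate Principle C on *Selin₅*.
*Ingrid₆*: the pronoun c-commands this R-expression → coindexation would violate Principle C on *Ingrid₆*.

{1, 2, 3}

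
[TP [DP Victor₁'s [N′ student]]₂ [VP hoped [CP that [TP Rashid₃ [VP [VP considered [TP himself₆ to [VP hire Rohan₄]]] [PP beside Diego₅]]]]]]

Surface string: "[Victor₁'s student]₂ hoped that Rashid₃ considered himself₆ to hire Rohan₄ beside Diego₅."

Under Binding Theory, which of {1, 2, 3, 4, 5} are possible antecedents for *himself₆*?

{3}

*himself* is an anaphor, so Principle A applies: it must be bound in its binding domain.
Binding domain of *himself₆*: the embedded TP, whose subject is Rashid₃.
*Victor₁* does not c-command the anaphor → cannot bind it.
*[Victor₁'s student]₂* c-commands the anaphor but is outside its binding domain → cannot satisfy Principle A.
*Rashid₃* c-commands the anaphor within its binding domain → licit binder.
*Rohan₄* does not c-command the anaphor → cannot bind it.
*Diego₅* does not c-command the anaphor → cannot bind it.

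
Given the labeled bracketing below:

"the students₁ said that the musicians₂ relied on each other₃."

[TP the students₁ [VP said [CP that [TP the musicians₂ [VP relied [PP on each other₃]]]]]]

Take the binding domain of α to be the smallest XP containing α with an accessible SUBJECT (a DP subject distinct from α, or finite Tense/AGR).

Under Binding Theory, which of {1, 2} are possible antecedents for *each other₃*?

*each other* is an anaphor, so Principle A applies: it must be bound in its binding domain.
Binding domain of *each other₃*: the embedded TP, whose subject is the musicians₂.
*the students₁* c-commands the anaphor but is outside its binding domain → cannot satisfy Principle A.
*the musicians₂* c-commands the anaphor within its binding domain → licit binder.

{2}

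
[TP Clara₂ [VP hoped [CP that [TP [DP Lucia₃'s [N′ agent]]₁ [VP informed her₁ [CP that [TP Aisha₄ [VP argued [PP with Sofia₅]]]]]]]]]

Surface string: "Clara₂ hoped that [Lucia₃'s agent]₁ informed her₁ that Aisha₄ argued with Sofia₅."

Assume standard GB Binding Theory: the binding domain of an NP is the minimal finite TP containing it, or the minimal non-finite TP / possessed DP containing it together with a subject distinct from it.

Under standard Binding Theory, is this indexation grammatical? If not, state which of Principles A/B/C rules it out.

The two coindexed NPs are *[Lucia₃'s agent]₁* and *her₁*.
*her₁* is a pronoun. Its binding domain is the embedded TP, whose subject is [Lucia₃'s agent]₁.
*[Lucia₃'s agent]₁* c-commands it within that domain and carries the same index.
The pronoun is locally bound → Principle B violation.

Principle B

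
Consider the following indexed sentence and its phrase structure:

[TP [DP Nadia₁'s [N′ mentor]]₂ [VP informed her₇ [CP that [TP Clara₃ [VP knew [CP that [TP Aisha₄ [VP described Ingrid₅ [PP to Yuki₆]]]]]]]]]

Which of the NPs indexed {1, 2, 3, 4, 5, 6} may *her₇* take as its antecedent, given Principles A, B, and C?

{1}

*her* is a pronoun, so Principle B applies: it must be free in its binding domain.
Binding domain of *her₇*: the matrix TP, whose subject is [Nadia₁'s mentor]₂.
*Nadia₁* and the pronoun do not c-command one another → neither Principle B nor Principle C is at stake; coindexation permitted.
*[Nadia₁'s mentor]₂* c-commands the pronoun within its binding domain → coindexation would violate Principle B.
*Clara₃*: the pronoun c-commands this R-expression → coindexation would violate Principle C on *Clara₃*.
*Aisha₄*: the pronoun c-commands this R-expression → coindexation would violate Principle C on *Aisha₄*.
*Ingrid₅*: the pronoun c-commands this R-expression → coindexation would violate Principle C on *Ingrid₅*.
*Yuki₆*: the pronoun c-commands this R-expression → coindexation would violate Principle C on *Yuki₆*.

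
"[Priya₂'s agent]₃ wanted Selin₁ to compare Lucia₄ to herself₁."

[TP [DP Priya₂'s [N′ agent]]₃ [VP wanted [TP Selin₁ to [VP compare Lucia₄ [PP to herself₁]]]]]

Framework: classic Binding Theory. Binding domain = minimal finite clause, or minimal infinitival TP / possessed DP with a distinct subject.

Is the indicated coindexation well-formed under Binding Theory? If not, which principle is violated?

grammatical

The two coindexed NPs are *Selin₁* and *herself₁*.
*herself₁* is an anaphor; its binding domain is the embedded TP, whose subject is Selin₁. *Selin₁* c-commands it within that domain and shares its index, so Principle A is satisfied.
*Selin₁* is an R-expression; *herself₁* does not c-command it, and no other NP shares its index, so Principle C is satisfied.
All principles are respected.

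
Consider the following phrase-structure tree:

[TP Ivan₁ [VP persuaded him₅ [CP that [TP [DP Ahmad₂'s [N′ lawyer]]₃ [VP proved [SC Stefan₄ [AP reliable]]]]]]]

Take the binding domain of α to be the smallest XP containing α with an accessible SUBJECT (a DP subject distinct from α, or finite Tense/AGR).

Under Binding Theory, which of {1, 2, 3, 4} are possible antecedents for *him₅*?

*him* is a pronoun, so Principle B applies: it must be free in its binding domain.
Binding domain of *him₅*: the matrix TP, whose subject is Ivan₁.
*Ivan₁* c-commands the pronoun within its binding domain → coindexation would violate Principle B.
*Ahmad₂*: the pronoun c-commands this R-expression → coindexation would violate Principle C on *Ahmad₂*.
*[Ahmad₂'s lawyer]₃*: the pronoun c-commands this R-expression → coindexation would violate Principle C on *[Ahmad₂'s lawyer]₃*.
*Stefan₄*: the pronoun c-commands this R-expression → coindexation would violate Principle C on *Stefan₄*.

none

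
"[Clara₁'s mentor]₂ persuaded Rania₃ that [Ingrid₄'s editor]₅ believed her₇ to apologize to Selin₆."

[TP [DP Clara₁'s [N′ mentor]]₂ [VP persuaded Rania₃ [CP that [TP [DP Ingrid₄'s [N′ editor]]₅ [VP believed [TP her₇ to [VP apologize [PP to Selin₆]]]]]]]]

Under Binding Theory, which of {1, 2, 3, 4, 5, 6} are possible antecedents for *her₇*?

*her* is a pronoun, so Principle B applies: it must be free in its binding domain.
Binding domain of *her₇*: the embedded TP, whose subject is [Ingrid₄'s editor]₅.
*Clara₁* and the pronoun do not c-command one another → neither Principle B nor Principle C is at stake; coindexation permitted.
*[Clara₁'s mentor]₂* c-commands the pronoun but from outside its binding domain, and is not c-commanded by it → coindexation permitted.
*Rania₃* c-commands the pronoun but from outside its binding domain, and is not c-commanded by it → coindexation permitted.
*Ingrid₄* and the pronoun do not c-command one another → neither Principle B nor Principle C is at stake; coindexation permitted.
*[Ingrid₄'s editor]₅* c-commands the pronoun within its binding domain → coindexation would violate Principle B.
*Selin₆*: the pronoun c-commands this R-expression → coindexation would violate Principle C on *Selin₆*.

{1, 2, 3, 4}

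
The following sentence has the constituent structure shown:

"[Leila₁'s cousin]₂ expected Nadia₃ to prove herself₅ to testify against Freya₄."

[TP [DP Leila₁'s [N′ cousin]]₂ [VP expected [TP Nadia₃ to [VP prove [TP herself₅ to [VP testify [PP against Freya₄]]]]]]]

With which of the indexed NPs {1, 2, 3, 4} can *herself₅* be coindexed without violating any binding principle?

{3}

*herself* is an anaphor, so Principle A applies: it must be bound in its binding domain.
Binding domain of *herself₅*: the embedded TP, whose subject is Nadia₃.
*Leila₁* does not c-command the anaphor → cannot bind it.
*[Leila₁'s cousin]₂* c-commands the anaphor but is outside its binding domain → cannot satisfy Principle A.
*Nadia₃* c-commands the anaphor within its binding domain → licit binder.
*Freya₄* does not c-command the anaphor → cannot bind it.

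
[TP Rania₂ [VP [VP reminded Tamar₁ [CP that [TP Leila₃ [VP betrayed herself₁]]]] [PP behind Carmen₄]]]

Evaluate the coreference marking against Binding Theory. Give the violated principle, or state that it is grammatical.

Principle A

The two coindexed NPs are *Tamar₁* and *herself₁*.
*herself₁* is an anaphor. Principle A requires it to be bound within its binding domain — the embedded TP, whose subject is Leila₃.
Within that domain it is c-commanded by *Leila₃*, which does not share its index.
*Tamar₁* does c-command the anaphor, but from outside its binding domain.
The anaphor is unbound in its domain → Principle A violation.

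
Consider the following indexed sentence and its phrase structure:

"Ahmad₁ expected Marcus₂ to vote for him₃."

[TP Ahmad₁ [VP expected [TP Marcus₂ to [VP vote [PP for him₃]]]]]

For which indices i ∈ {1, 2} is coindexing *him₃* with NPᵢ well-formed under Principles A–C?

*him* is a pronoun, so Principle B applies: it must be free in its binding domain.
Binding domain of *him₃*: the embedded TP, whose subject is Marcus₂.
*Ahmad₁* c-commands the pronoun but from outside its binding domain, and is not c-commanded by it → coindexation permitted.
*Marcus₂* c-commands the pronoun within its binding domain → coindexation would violate Principle B.

{1}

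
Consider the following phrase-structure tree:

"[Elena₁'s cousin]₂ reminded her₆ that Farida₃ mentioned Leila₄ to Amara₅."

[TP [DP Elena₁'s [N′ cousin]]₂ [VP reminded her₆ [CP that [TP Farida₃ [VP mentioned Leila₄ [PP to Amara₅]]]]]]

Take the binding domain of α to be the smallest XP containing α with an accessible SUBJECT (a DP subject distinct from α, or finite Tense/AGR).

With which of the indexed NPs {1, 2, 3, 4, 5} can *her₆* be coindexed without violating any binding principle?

{1}

*her* is a pronoun, so Principle B applies: it must be free in its binding domain.
Binding domain of *her₆*: the matrix TP, whose subject is [Elena₁'s cousin]₂.
*Elena₁* and the pronoun do not c-command one another → neither Principle B nor Principle C is at stake; coindexation permitted.
*[Elena₁'s cousin]₂* c-commands the pronoun within its binding domain → coindexation would violate Principle B.
*Farida₃*: the pronoun c-commands this R-expression → coindexation would violate Principle C on *Farida₃*.
*Leila₄*: the pronoun c-commands this R-expression → coindexation would violate Principle C on *Leila₄*.
*Amara₅*: the pronoun c-commands this R-expression → coindexation would violate Principle C on *Amara₅*.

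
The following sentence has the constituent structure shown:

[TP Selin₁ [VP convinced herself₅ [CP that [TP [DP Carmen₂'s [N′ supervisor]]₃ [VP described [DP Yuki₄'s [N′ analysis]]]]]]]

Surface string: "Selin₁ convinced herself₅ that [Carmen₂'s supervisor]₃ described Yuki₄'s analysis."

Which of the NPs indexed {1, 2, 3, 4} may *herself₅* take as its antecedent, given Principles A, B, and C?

{1}

*herself* is an anaphor, so Principle A applies: it must be bound in its binding domain.
Binding domain of *herself₅*: the matrix TP, whose subject is Selin₁.
*Selin₁* c-commands the anaphor within its binding domain → licit binder.
*Carmen₂* does not c-command the anaphor → cannot bind it.
*[Carmen₂'s supervisor]₃* does not c-command the anaphor → cannot bind it.
*Yuki₄* does not c-command the anaphor → cannot bind it.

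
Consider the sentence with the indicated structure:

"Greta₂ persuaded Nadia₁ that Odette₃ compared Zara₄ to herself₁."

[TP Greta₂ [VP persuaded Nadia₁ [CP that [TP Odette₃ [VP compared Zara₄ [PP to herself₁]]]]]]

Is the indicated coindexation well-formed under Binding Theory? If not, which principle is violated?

The two coindexed NPs are *Nadia₁* and *herself₁*.
*herself₁* is an anaphor. Principle A requires it to be bound within its binding domain — the embedded TP, whose subject is Odette₃.
Within that domain it is c-commanded by *Odette₃*, *Zara₄*, none of which share its index.
*Nadia₁* does c-command the anaphor, but from outside its binding domain.
The anaphor is unbound in its domain → Principle A violation.

Principle A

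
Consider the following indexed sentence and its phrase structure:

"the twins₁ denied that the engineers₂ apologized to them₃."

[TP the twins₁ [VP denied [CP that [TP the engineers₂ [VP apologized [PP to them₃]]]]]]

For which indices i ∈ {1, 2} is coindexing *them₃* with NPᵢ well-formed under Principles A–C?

{1}

*them* is a pronoun, so Principle B applies: it must be free in its binding domain.
Binding domain of *them₃*: the embedded TP, whose subject is the engineers₂.
*the twins₁* c-commands the pronoun but from outside its binding domain, and is not c-commanded by it → coindexation permitted.
*the engineers₂* c-commands the pronoun within its binding domain → coindexation would violate Principle B.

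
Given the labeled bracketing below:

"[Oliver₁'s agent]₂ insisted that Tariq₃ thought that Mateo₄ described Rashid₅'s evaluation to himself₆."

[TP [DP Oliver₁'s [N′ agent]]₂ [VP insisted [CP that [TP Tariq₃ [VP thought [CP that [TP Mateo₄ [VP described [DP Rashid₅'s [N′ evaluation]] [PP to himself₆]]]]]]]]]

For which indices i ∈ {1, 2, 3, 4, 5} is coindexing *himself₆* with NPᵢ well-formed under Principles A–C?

{4}

*himself* is an anaphor, so Principle A applies: it must be bound in its binding domain.
Binding domain of *himself₆*: the embedded TP, whose subject is Mateo₄.
*Oliver₁* does not c-command the anaphor → cannot bind it.
*[Oliver₁'s agent]₂* c-commands the anaphor but is outside its binding domain → cannot satisfy Principle A.
*Tariq₃* c-commands the anaphor but is outside its binding domain → cannot satisfy Principle A.
*Mateo₄* c-commands the anaphor within its binding domain → licit binder.
*Rashid₅* does not c-command the anaphor → cannot bind it.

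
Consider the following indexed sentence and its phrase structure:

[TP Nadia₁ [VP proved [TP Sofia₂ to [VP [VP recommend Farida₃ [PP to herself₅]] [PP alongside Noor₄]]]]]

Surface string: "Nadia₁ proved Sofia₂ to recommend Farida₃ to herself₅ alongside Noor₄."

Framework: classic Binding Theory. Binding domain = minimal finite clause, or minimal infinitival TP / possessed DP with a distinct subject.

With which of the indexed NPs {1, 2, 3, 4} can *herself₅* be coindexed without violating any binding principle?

*herself* is an anaphor, so Principle A applies: it must be bound in its binding domain.
Binding domain of *herself₅*: the embedded TP, whose subject is Sofia₂.
*Nadia₁* c-commands the anaphor but is outside its binding domain → cannot satisfy Principle A.
*Sofia₂* c-commands the anaphor within its binding domain → licit binder.
*Farida₃* c-commands the anaphor within its binding domain → licit binder.
*Noor₄* does not c-command the anaphor → cannot bind it.

{2, 3}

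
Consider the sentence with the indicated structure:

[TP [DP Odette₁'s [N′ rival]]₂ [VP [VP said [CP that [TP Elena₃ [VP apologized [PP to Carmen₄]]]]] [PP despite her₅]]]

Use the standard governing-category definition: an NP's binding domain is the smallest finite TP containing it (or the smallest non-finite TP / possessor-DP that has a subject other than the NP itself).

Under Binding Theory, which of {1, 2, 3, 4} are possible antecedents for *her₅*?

*her* is a pronoun, so Principle B applies: it must be free in its binding domain.
Binding domain of *her₅*: the matrix TP, whose subject is [Odette₁'s rival]₂.
*Odette₁* and the pronoun do not c-command one another → neither Principle B nor Principle C is at stake; coindexation permitted.
*[Odette₁'s rival]₂* c-commands the pronoun within its binding domain → coindexation would violate Principle B.
*Elena₃* and the pronoun do not c-command one another → neither Principle B nor Principle C is at stake; coindexation permitted.
*Carmen₄* and the pronoun do not c-command one another → neither Principle B nor Principle C is at stake; coindexation permitted.

{1, 3, 4}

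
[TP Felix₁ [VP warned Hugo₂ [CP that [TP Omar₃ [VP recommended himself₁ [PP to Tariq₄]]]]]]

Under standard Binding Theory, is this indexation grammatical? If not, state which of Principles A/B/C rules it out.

The two coindexed NPs are *Felix₁* and *himself₁*.
*himself₁* is an anaphor. Principle A requires it to be bound within its binding domain — the embedded TP, whose subject is Omar₃.
Within that domain it is c-commanded by *Omar₃*, which does not share its index.
*Felix₁* does c-command the anaphor, but from outside its binding domain.
The anaphor is unbound in its domain → Principle A violation.

Principle A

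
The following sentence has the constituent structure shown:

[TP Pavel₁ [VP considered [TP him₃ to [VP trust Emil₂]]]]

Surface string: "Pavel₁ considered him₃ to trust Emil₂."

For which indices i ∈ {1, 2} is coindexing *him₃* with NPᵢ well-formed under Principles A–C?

*him* is a pronoun, so Principle B applies: it must be free in its binding domain.
Binding domain of *him₃*: the matrix TP, whose subject is Pavel₁.
*Pavel₁* c-commands the pronoun within its binding domain → coindexation would violate Principle B.
*Emil₂*: the pronoun c-commands this R-expression → coindexation would violate Principle C on *Emil₂*.

none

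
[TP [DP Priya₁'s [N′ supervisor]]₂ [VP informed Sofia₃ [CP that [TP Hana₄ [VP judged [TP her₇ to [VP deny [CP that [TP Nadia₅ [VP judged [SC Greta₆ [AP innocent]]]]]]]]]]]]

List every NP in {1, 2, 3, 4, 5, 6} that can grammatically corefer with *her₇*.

{1, 2, 3}

*her* is a pronoun, so Principle B applies: it must be free in its binding domain.
Binding domain of *her₇*: the embedded TP, whose subject is Hana₄.
*Priya₁* and the pronoun do not c-command one another → neither Principle B nor Principle C is at stake; coindexation permitted.
*[Priya₁'s supervisor]₂* c-commands the pronoun but from outside its binding domain, and is not c-commanded by it → coindexation permitted.
*Sofia₃* c-commands the pronoun but from outside its binding domain, and is not c-commanded by it → coindexation permitted.
*Hana₄* c-commands the pronoun within its binding domain → coindexation would violate Principle B.
*Nadia₅*: the pronoun c-commands this R-expression → coindexation would violate Principle C on *Nadia₅*.
*Greta₆*: the pronoun c-commands this R-expression → coindexation would violate Principle C on *Greta₆*.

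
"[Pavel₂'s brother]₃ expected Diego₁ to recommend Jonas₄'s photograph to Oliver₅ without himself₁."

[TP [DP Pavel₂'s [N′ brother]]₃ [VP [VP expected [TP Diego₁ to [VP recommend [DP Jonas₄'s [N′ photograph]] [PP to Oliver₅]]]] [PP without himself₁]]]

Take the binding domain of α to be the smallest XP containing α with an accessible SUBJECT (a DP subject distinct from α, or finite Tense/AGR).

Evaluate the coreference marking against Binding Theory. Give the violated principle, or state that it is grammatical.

The two coindexed NPs are *Diego₁* and *himself₁*.
*himself₁* is an anaphor. Principle A requires it to be bound within its binding domain — the matrix TP, whose subject is [Pavel₂'s brother]₃.
Within that domain it is c-commanded by *[Pavel₂'s brother]₃*, which does not share its index.
*Diego₁* does not c-command the anaphor at all.
The anaphor is unbound in its domain → Principle A violation.

Principle A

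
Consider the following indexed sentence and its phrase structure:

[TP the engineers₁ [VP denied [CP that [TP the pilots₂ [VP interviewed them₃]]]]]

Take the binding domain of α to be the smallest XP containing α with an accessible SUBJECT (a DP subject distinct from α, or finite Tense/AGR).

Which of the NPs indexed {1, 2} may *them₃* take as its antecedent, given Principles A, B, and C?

{1}

*them* is a pronoun, so Principle B applies: it must be free in its binding domain.
Binding domain of *them₃*: the embedded TP, whose subject is the pilots₂.
*the engineers₁* c-commands the pronoun but from outside its binding domain, and is not c-commanded by it → coindexation permitted.
*the pilots₂* c-commands the pronoun within its binding domain → coindexation would violate Principle B.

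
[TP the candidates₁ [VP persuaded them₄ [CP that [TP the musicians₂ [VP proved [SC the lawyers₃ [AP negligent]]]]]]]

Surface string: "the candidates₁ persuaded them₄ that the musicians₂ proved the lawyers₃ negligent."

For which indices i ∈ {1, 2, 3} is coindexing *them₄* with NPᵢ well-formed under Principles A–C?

none

*them* is a pronoun, so Principle B applies: it must be free in its binding domain.
Binding domain of *them₄*: the matrix TP, whose subject is the candidates₁.
*the candidates₁* c-commands the pronoun within its binding domain → coindexation would violate Principle B.
*the musicians₂*: the pronoun c-commands this R-expression → coindexation would violate Principle C on *the musicians₂*.
*the lawyers₃*: the pronoun c-commands this R-expression → coindexation would violate Principle C on *the lawyers₃*.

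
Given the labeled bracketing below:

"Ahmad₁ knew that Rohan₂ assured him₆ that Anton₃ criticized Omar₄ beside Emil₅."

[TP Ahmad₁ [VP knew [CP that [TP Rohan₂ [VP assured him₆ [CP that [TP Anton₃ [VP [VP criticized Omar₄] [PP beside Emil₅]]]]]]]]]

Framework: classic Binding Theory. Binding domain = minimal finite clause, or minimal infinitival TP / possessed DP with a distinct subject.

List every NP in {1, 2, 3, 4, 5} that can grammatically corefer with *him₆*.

{1}

*him* is a pronoun, so Principle B applies: it must be free in its binding domain.
Binding domain of *him₆*: the embedded TP, whose subject is Rohan₂.
*Ahmad₁* c-commands the pronoun but from outside its binding domain, and is not c-commanded by it → coindexation permitted.
*Rohan₂* c-commands the pronoun within its binding domain → coindexation would violate Principle B.
*Anton₃*: the pronoun c-commands this R-expression → coindexation would violate Principle C on *Anton₃*.
*Omar₄*: the pronoun c-commands this R-expression → coindexation would violate Principle C on *Omar₄*.
*Emil₅*: the pronoun c-commands this R-expression → coindexation would violate Principle C on *Emil₅*.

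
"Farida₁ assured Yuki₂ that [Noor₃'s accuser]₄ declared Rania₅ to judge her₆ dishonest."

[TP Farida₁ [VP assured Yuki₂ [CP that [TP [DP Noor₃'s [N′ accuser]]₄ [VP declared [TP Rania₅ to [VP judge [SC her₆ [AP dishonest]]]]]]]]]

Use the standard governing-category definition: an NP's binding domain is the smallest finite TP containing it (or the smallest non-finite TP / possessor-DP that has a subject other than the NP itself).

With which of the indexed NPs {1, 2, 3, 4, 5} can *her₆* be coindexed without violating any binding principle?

*her* is a pronoun, so Principle B applies: it must be free in its binding domain.
Binding domain of *her₆*: the embedded TP, whose subject is Rania₅.
*Farida₁* c-commands the pronoun but from outside its binding domain, and is not c-commanded by it → coindexation permitted.
*Yuki₂* c-commands the pronoun but from outside its binding domain, and is not c-commanded by it → coindexation permitted.
*Noor₃* and the pronoun do not c-command one another → neither Principle B nor Principle C is at stake; coindexation permitted.
*[Noor₃'s accuser]₄* c-commands the pronoun but from outside its binding domain, and is not c-commanded by it → coindexation permitted.
*Rania₅* c-commands the pronoun within its binding domain → coindexation would violate Principle B.

{1, 2, 3, 4}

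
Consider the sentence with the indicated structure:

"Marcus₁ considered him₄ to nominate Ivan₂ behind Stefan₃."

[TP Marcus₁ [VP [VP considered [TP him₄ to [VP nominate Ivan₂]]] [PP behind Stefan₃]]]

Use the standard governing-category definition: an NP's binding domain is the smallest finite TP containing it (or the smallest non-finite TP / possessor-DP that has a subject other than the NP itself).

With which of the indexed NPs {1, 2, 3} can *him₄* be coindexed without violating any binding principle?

{3}

*him* is a pronoun, so Principle B applies: it must be free in its binding domain.
Binding domain of *him₄*: the matrix TP, whose subject is Marcus₁.
*Marcus₁* c-commands the pronoun within its binding domain → coindexation would violate Principle B.
*Ivan₂*: the pronoun c-commands this R-expression → coindexation would violate Principle C on *Ivan₂*.
*Stefan₃* and the pronoun do not c-command one another → neither Principle B nor Principle C is at stake; coindexation permitted.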